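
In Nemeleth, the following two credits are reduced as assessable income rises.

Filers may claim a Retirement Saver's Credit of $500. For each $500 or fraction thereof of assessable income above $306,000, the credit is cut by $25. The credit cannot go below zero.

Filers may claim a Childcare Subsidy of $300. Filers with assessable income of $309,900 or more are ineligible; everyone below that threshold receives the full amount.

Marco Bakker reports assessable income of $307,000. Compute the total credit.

Retirement Saver's Credit: income exceeds $306,000 by $1,000, which is 2 full-or-partial $500 increments; reduction = 2 × $25 = $50, leaving $450.
Childcare Subsidy: $307,000 is below the $309,900 cutoff, so the full $300 applies.
Total: $450 + $300 = $750.

$750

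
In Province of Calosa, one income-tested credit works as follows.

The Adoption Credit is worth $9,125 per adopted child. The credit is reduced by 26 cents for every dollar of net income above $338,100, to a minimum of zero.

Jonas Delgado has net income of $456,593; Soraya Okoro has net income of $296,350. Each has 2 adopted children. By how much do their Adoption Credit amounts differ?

Jonas ($456,593): Adoption Credit: base = 2 × $9,125 = $18,250. 26% of the $118,493 excess over $338,100 is $30,808.18 ≥ base, so the credit is $0.
Soraya ($296,350): Adoption Credit: base = 2 × $9,125 = $18,250. $296,350 is at or below the $338,100 threshold, so the full $18,250 applies.
Difference: |$0 − $18,250| = $18,250.

$18,250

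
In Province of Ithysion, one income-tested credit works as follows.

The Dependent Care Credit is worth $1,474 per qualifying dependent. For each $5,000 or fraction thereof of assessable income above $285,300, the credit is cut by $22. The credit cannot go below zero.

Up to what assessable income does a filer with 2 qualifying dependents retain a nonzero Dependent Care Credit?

$950,300

Full credit = 2 × $1,474 = $2,948.
After 133 increments the reduction is 133 × $22 = $2,926, leaving $22; one more increment wipes it out. Increment 133 ends at excess 133 × $5,000 = $665,000, so the highest qualifying income is $285,300 + $665,000 = $950,300.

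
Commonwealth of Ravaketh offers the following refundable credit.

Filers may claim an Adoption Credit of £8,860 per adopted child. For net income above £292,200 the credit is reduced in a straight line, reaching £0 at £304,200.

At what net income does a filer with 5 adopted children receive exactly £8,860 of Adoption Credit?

Full credit = 5 × £8,860 = £44,300.
£8,860 is 8,860/44,300 of the full £44,300, so 35,440/44,300 of the £12,000 range has been used: income = £292,200 + £12,000 × 35,440/44,300 = £301,800.

£301,800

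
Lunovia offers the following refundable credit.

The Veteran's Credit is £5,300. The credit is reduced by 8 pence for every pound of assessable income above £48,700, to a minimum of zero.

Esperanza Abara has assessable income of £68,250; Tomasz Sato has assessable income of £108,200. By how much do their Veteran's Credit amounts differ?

Esperanza (£68,250): Veteran's Credit: 8% of the £19,550 excess over £48,700 is £1,564; credit = £5,300 − £1,564 = £3,736.
Tomasz (£108,200): Veteran's Credit: 8% of the £59,500 excess over £48,700 is £4,760; credit = £5,300 − £4,760 = £540.
Difference: |£3,736 − £540| = £3,196.

£3,196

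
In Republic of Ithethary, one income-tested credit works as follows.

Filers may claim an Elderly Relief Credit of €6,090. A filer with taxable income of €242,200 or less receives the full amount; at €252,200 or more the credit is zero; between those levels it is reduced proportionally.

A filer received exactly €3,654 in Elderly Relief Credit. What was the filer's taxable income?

€3,654 is 3,654/6,090 of the full €6,090, so 2,436/6,090 of the €10,000 range has been used: income = €242,200 + €10,000 × 2,436/6,090 = €246,200.

€246,200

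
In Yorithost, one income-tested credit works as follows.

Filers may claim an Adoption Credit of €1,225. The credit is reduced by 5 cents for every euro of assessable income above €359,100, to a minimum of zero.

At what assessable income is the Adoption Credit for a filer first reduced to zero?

The credit falls by 5% of each euro above €359,100, so it reaches zero when the excess is €1,225 / 5% = €24,500: income = €359,100 + €24,500 = €383,600.

€383,600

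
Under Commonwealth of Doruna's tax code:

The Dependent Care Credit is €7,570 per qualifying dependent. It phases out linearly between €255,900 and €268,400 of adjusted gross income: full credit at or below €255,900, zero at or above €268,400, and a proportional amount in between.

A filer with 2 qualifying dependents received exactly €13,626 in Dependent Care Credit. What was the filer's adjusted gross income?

€257,150

Full credit = 2 × €7,570 = €15,140.
€13,626 is 13,626/15,140 of the full €15,140, so 1,514/15,140 of the €12,500 range has been used: income = €255,900 + €12,500 × 1,514/15,140 = €257,150.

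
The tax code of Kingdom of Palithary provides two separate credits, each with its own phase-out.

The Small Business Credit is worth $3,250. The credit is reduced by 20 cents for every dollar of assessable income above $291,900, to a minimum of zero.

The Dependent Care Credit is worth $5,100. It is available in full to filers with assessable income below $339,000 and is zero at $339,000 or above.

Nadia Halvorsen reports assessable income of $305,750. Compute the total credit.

$5,580

Small Business Credit: 20% of the $13,850 excess over $291,900 is $2,770; credit = $3,250 − $2,770 = $480.
Dependent Care Credit: $305,750 is below the $339,000 cutoff, so the full $5,100 applies.
Total: $480 + $5,100 = $5,580.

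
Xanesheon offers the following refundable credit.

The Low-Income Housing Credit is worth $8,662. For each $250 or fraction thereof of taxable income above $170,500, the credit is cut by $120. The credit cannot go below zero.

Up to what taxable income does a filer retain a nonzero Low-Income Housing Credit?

$188,500

After 72 increments the reduction is 72 × $120 = $8,640, leaving $22; one more increment wipes it out. Increment 72 ends at excess 72 × $250 = $18,000, so the highest qualifying income is $170,500 + $18,000 = $188,500.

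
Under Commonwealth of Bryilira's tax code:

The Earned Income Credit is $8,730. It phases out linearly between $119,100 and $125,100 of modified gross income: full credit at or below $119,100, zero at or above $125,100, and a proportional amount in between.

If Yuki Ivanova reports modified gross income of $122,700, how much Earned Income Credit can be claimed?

$3,492

Earned Income Credit: $122,700 is $3,600 into a $6,000 phase-out range, leaving 2,400/6,000 of the credit: $8,730 × 2,400/6,000 = $3,492.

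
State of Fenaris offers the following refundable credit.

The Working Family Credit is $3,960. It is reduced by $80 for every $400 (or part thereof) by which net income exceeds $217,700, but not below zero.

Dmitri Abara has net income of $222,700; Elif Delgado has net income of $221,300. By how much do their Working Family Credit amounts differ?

$320

Dmitri ($222,700): Working Family Credit: income exceeds $217,700 by $5,000, which is 13 full-or-partial $400 increments; reduction = 13 × $80 = $1,040, leaving $2,920.
Elif ($221,300): Working Family Credit: income exceeds $217,700 by $3,600, which is 9 full-or-partial $400 increments; reduction = 9 × $80 = $720, leaving $3,240.
Difference: |$2,920 − $3,240| = $320.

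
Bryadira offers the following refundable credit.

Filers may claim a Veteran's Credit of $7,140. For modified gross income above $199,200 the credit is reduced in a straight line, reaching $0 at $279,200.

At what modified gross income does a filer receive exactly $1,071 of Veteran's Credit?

$267,200

$1,071 is 1,071/7,140 of the full $7,140, so 6,069/7,140 of the $80,000 range has been used: income = $199,200 + $80,000 × 6,069/7,140 = $267,200.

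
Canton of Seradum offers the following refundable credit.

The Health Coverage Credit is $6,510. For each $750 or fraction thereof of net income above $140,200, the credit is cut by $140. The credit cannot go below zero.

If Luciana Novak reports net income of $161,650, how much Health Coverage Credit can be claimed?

Health Coverage Credit: income exceeds $140,200 by $21,450, which is 29 full-or-partial $750 increments; reduction = 29 × $140 = $4,060, leaving $2,450.

$2,450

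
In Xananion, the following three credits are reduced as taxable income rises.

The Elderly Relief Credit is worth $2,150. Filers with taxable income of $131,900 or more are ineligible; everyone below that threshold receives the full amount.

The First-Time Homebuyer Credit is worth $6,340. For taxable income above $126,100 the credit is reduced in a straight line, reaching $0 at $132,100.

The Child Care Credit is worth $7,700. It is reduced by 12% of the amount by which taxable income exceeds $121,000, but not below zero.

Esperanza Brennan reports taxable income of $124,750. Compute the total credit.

$15,740

Elderly Relief Credit: $124,750 is below the $131,900 cutoff, so the full $2,150 applies.
First-Time Homebuyer Credit: $124,750 is at or below the $126,100 threshold, so the full $6,340 applies.
Child Care Credit: 12% of the $3,750 excess over $121,000 is $450; credit = $7,700 − $450 = $7,250.
Total: $2,150 + $6,340 + $7,250 = $15,740.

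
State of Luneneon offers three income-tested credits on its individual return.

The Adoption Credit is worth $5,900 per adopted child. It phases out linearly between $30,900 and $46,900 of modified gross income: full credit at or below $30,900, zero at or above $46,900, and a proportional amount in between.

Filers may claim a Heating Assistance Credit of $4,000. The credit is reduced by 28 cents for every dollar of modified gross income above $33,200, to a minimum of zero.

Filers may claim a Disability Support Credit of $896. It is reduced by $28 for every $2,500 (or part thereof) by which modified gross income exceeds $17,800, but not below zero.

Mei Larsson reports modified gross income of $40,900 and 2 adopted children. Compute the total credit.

$6,885

Adoption Credit: base = 2 × $5,900 = $11,800. $40,900 is $10,000 into a $16,000 phase-out range, leaving 6,000/16,000 of the credit: $11,800 × 6,000/16,000 = $4,425.
Heating Assistance Credit: 28% of the $7,700 excess over $33,200 is $2,156; credit = $4,000 − $2,156 = $1,844.
Disability Support Credit: income exceeds $17,800 by $23,100, which is 10 full-or-partial $2,500 increments; reduction = 10 × $28 = $280, leaving $616.
Total: $4,425 + $1,844 + $616 = $6,885.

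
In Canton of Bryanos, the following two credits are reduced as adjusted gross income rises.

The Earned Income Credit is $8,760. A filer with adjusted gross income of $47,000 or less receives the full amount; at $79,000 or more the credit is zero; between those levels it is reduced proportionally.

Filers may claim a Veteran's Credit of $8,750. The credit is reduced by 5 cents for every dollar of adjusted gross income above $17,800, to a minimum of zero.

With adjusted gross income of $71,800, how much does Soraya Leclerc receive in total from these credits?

$8,021

Earned Income Credit: $71,800 is $24,800 into a $32,000 phase-out range, leaving 7,200/32,000 of the credit: $8,760 × 7,200/32,000 = $1,971.
Veteran's Credit: 5% of the $54,000 excess over $17,800 is $2,700; credit = $8,750 − $2,700 = $6,050.
Total: $1,971 + $6,050 = $8,021.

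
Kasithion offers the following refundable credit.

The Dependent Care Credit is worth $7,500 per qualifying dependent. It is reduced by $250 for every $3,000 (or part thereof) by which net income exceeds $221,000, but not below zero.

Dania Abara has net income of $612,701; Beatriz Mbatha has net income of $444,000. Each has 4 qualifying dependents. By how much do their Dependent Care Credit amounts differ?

Dania ($612,701): Dependent Care Credit: base = 4 × $7,500 = $30,000. income exceeds $221,000 by $391,701 → 131 increments × $250 = $32,750 ≥ base, so the credit is $0.
Beatriz ($444,000): Dependent Care Credit: base = 4 × $7,500 = $30,000. income exceeds $221,000 by $223,000, which is 75 full-or-partial $3,000 increments; reduction = 75 × $250 = $18,750, leaving $11,250.
Difference: |$0 − $11,250| = $11,250.

$11,250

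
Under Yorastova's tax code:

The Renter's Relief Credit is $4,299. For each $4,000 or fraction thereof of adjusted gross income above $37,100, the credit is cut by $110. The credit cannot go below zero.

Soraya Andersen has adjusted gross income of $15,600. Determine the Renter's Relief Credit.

Renter's Relief Credit: $15,600 is at or below the $37,100 threshold, so the full $4,299 applies.

$4,299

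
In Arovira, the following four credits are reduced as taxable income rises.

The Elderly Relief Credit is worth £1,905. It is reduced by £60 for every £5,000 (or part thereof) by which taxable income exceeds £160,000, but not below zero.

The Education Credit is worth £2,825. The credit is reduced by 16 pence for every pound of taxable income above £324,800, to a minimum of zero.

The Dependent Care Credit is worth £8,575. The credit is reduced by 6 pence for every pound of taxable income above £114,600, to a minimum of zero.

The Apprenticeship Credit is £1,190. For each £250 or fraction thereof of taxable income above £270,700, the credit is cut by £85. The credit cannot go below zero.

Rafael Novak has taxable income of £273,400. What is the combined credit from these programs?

Elderly Relief Credit: income exceeds £160,000 by £113,400, which is 23 full-or-partial £5,000 increments; reduction = 23 × £60 = £1,380, leaving £525.
Education Credit: £273,400 is at or below the £324,800 threshold, so the full £2,825 applies.
Dependent Care Credit: 6% of the £158,800 excess over £114,600 is £9,528 ≥ base, so the credit is £0.
Apprenticeship Credit: income exceeds £270,700 by £2,700, which is 11 full-or-partial £250 increments; reduction = 11 × £85 = £935, leaving £255.
Total: £525 + £2,825 + £0 + £255 = £3,605.

£3,605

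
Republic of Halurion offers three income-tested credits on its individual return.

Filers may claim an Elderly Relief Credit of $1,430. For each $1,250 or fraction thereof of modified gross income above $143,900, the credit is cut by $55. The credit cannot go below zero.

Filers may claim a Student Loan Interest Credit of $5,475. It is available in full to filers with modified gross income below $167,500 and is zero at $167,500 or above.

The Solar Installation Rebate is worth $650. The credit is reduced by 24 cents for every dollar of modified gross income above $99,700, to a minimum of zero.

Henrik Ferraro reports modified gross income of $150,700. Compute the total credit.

Elderly Relief Credit: income exceeds $143,900 by $6,800, which is 6 full-or-partial $1,250 increments; reduction = 6 × $55 = $330, leaving $1,100.
Student Loan Interest Credit: $150,700 is below the $167,500 cutoff, so the full $5,475 applies.
Solar Installation Rebate: 24% of the $51,000 excess over $99,700 is $12,240 ≥ base, so the credit is $0.
Total: $1,100 + $5,475 + $0 = $6,575.

$6,575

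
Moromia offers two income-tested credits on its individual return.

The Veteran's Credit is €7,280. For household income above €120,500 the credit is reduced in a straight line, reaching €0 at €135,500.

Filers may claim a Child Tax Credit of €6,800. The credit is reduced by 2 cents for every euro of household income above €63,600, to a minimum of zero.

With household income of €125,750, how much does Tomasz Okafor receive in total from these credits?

Veteran's Credit: €125,750 is €5,250 into a €15,000 phase-out range, leaving 9,750/15,000 of the credit: €7,280 × 9,750/15,000 = €4,732.
Child Tax Credit: 2% of the €62,150 excess over €63,600 is €1,243; credit = €6,800 − €1,243 = €5,557.
Total: €4,732 + €5,557 = €10,289.

€10,289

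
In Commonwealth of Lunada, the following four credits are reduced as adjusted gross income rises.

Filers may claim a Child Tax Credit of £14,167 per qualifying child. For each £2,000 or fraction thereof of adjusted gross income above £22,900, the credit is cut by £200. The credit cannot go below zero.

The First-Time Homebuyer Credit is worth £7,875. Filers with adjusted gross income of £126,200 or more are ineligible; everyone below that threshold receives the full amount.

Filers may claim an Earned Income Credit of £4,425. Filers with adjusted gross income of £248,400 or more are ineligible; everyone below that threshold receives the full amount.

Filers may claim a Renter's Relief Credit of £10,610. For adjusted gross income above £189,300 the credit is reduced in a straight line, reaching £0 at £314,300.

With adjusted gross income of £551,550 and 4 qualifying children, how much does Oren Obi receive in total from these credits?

£3,668

Child Tax Credit: base = 4 × £14,167 = £56,668. income exceeds £22,900 by £528,650, which is 265 full-or-partial £2,000 increments; reduction = 265 × £200 = £53,000, leaving £3,668.
First-Time Homebuyer Credit: £551,550 meets or exceeds the £126,200 cutoff, so the credit is £0.
Earned Income Credit: £551,550 meets or exceeds the £248,400 cutoff, so the credit is £0.
Renter's Relief Credit: £551,550 is at or above £314,300, so the credit is £0.
Total: £3,668 + £0 + £0 + £0 = £3,668.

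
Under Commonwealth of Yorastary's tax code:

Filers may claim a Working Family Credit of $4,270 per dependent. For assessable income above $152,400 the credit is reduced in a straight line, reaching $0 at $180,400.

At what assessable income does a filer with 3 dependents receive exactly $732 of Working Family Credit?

Full credit = 3 × $4,270 = $12,810.
$732 is 732/12,810 of the full $12,810, so 12,078/12,810 of the $28,000 range has been used: income = $152,400 + $28,000 × 12,078/12,810 = $178,800.

$178,800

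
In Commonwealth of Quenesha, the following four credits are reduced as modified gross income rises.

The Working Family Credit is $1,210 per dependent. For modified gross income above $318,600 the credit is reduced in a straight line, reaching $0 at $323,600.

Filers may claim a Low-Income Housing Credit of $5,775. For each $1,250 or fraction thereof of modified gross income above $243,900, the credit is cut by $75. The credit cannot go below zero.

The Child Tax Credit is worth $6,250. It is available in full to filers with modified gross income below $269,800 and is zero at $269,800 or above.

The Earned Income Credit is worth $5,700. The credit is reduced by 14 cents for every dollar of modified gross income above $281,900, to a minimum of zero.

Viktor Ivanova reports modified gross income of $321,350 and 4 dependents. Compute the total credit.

$3,480

Working Family Credit: base = 4 × $1,210 = $4,840. $321,350 is $2,750 into a $5,000 phase-out range, leaving 2,250/5,000 of the credit: $4,840 × 2,250/5,000 = $2,178.
Low-Income Housing Credit: income exceeds $243,900 by $77,450, which is 62 full-or-partial $1,250 increments; reduction = 62 × $75 = $4,650, leaving $1,125.
Child Tax Credit: $321,350 meets or exceeds the $269,800 cutoff, so the credit is $0.
Earned Income Credit: 14% of the $39,450 excess over $281,900 is $5,523; credit = $5,700 − $5,523 = $177.
Total: $2,178 + $1,125 + $0 + $177 = $3,480.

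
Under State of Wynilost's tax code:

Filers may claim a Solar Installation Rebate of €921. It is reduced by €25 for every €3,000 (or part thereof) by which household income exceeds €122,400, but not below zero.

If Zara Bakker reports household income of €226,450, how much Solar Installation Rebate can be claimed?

€46

Solar Installation Rebate: income exceeds €122,400 by €104,050, which is 35 full-or-partial €3,000 increments; reduction = 35 × €25 = €875, leaving €46.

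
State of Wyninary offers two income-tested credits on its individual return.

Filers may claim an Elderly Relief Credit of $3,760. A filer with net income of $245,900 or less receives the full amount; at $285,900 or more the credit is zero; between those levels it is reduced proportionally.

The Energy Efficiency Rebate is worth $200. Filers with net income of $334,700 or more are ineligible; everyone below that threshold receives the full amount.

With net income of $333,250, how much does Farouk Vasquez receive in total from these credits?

Elderly Relief Credit: $333,250 is at or above $285,900, so the credit is $0.
Energy Efficiency Rebate: $333,250 is below the $334,700 cutoff, so the full $200 applies.
Total: $0 + $200 = $200.

$200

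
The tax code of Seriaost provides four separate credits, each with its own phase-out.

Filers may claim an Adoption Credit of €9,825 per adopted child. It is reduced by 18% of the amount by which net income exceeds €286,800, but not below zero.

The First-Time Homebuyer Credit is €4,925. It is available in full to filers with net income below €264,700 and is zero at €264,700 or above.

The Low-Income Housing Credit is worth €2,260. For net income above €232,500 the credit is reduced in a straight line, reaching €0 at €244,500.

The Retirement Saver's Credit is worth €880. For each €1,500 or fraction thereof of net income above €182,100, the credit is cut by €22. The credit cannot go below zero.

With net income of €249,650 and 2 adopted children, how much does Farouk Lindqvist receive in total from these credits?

€24,575

Adoption Credit: base = 2 × €9,825 = €19,650. €249,650 is at or below the €286,800 threshold, so the full €19,650 applies.
First-Time Homebuyer Credit: €249,650 is below the €264,700 cutoff, so the full €4,925 applies.
Low-Income Housing Credit: €249,650 is at or above €244,500, so the credit is €0.
Retirement Saver's Credit: income exceeds €182,100 by €67,550 → 46 increments × €22 = €1,012 ≥ base, so the credit is €0.
Total: €19,650 + €4,925 + €0 + €0 = €24,575.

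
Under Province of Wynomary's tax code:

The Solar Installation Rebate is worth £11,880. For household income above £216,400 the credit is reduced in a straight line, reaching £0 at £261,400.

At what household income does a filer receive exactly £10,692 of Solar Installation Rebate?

£220,900

£10,692 is 10,692/11,880 of the full £11,880, so 1,188/11,880 of the £45,000 range has been used: income = £216,400 + £45,000 × 1,188/11,880 = £220,900.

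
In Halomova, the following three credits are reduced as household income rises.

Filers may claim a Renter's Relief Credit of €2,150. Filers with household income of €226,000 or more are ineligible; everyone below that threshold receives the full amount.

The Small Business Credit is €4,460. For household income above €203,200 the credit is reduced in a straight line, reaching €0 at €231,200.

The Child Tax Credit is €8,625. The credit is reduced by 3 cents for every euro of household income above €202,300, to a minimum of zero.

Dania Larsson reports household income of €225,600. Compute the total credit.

Renter's Relief Credit: €225,600 is below the €226,000 cutoff, so the full €2,150 applies.
Small Business Credit: €225,600 is €22,400 into a €28,000 phase-out range, leaving 5,600/28,000 of the credit: €4,460 × 5,600/28,000 = €892.
Child Tax Credit: 3% of the €23,300 excess over €202,300 is €699; credit = €8,625 − €699 = €7,926.
Total: €2,150 + €892 + €7,926 = €10,968.

€10,968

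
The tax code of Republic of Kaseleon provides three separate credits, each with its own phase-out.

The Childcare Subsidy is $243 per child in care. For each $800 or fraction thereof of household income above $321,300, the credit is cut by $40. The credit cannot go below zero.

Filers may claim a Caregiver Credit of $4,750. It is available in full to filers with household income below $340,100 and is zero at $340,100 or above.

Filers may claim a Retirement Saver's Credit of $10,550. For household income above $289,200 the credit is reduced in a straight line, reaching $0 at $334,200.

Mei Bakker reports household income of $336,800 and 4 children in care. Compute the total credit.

$4,922

Childcare Subsidy: base = 4 × $243 = $972. income exceeds $321,300 by $15,500, which is 20 full-or-partial $800 increments; reduction = 20 × $40 = $800, leaving $172.
Caregiver Credit: $336,800 is below the $340,100 cutoff, so the full $4,750 applies.
Retirement Saver's Credit: $336,800 is at or above $334,200, so the credit is $0.
Total: $172 + $4,750 + $0 = $4,922.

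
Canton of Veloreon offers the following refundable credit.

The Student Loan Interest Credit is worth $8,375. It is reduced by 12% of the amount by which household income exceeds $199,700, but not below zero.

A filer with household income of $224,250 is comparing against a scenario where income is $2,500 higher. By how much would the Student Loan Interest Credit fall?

At $224,250 — 12% of the $24,550 excess over $199,700 is $2,946; credit = $8,375 − $2,946 = $5,429.
At $226,750 — 12% of the $27,050 excess over $199,700 is $3,246; credit = $8,375 − $3,246 = $5,129.
Lost: $5,429 − $5,129 = $300.

$300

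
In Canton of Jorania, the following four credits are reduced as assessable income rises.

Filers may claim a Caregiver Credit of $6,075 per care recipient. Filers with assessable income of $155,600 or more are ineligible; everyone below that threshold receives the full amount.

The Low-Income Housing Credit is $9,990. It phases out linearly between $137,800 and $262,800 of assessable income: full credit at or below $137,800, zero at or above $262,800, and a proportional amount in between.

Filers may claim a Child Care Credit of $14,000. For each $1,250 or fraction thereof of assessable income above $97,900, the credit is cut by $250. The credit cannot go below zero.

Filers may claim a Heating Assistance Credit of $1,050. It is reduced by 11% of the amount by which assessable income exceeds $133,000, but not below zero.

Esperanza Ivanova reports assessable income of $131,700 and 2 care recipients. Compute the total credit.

$30,190

Caregiver Credit: base = 2 × $6,075 = $12,150. $131,700 is below the $155,600 cutoff, so the full $12,150 applies.
Low-Income Housing Credit: $131,700 is at or below the $137,800 threshold, so the full $9,990 applies.
Child Care Credit: income exceeds $97,900 by $33,800, which is 28 full-or-partial $1,250 increments; reduction = 28 × $250 = $7,000, leaving $7,000.
Heating Assistance Credit: $131,700 is at or below the $133,000 threshold, so the full $1,050 applies.
Total: $12,150 + $9,990 + $7,000 + $1,050 = $30,190.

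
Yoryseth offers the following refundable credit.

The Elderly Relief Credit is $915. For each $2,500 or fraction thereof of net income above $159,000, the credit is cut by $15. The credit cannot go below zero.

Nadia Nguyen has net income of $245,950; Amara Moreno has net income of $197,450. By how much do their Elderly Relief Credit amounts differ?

Nadia ($245,950): Elderly Relief Credit: income exceeds $159,000 by $86,950, which is 35 full-or-partial $2,500 increments; reduction = 35 × $15 = $525, leaving $390.
Amara ($197,450): Elderly Relief Credit: income exceeds $159,000 by $38,450, which is 16 full-or-partial $2,500 increments; reduction = 16 × $15 = $240, leaving $675.
Difference: |$390 − $675| = $285.

$285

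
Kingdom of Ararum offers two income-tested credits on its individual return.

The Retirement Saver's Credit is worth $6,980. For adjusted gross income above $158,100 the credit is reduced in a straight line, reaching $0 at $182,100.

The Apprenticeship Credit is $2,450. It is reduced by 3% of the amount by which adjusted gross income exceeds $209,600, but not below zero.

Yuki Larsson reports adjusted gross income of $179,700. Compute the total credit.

Retirement Saver's Credit: $179,700 is $21,600 into a $24,000 phase-out range, leaving 2,400/24,000 of the credit: $6,980 × 2,400/24,000 = $698.
Apprenticeship Credit: $179,700 is at or below the $209,600 threshold, so the full $2,450 applies.
Total: $698 + $2,450 = $3,148.

$3,148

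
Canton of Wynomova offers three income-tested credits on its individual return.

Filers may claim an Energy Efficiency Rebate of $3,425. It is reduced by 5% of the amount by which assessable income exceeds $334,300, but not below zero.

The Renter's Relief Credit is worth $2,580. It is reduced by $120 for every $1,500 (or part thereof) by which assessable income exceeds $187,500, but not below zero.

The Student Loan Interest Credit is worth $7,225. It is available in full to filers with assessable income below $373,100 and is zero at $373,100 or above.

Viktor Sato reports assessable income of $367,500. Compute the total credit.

$8,990

Energy Efficiency Rebate: 5% of the $33,200 excess over $334,300 is $1,660; credit = $3,425 − $1,660 = $1,765.
Renter's Relief Credit: income exceeds $187,500 by $180,000 → 120 increments × $120 = $14,400 ≥ base, so the credit is $0.
Student Loan Interest Credit: $367,500 is below the $373,100 cutoff, so the full $7,225 applies.
Total: $1,765 + $0 + $7,225 = $8,990.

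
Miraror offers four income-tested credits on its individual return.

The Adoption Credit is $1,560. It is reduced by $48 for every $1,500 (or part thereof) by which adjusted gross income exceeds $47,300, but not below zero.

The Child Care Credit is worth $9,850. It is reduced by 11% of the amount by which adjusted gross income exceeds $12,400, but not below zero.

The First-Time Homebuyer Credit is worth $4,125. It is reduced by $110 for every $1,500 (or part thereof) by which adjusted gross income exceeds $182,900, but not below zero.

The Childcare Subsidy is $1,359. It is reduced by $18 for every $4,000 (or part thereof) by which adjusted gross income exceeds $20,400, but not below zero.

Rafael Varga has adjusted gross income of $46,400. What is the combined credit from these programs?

$13,028

Adoption Credit: $46,400 is at or below the $47,300 threshold, so the full $1,560 applies.
Child Care Credit: 11% of the $34,000 excess over $12,400 is $3,740; credit = $9,850 − $3,740 = $6,110.
First-Time Homebuyer Credit: $46,400 is at or below the $182,900 threshold, so the full $4,125 applies.
Childcare Subsidy: income exceeds $20,400 by $26,000, which is 7 full-or-partial $4,000 increments; reduction = 7 × $18 = $126, leaving $1,233.
Total: $1,560 + $6,110 + $4,125 + $1,233 = $13,028.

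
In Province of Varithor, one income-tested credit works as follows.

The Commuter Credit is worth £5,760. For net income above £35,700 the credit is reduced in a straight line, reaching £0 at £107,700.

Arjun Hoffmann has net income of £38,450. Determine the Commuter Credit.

£5,540

Commuter Credit: £38,450 is £2,750 into a £72,000 phase-out range, leaving 69,250/72,000 of the credit: £5,760 × 69,250/72,000 = £5,540.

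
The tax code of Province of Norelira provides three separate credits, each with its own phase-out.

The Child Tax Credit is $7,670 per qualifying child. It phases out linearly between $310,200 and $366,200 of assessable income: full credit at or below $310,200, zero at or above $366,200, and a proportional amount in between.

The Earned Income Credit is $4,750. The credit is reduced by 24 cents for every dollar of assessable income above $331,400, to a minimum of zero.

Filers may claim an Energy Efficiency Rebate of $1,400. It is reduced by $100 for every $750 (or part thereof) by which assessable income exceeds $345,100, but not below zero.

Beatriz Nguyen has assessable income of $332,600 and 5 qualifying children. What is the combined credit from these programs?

$28,872

Child Tax Credit: base = 5 × $7,670 = $38,350. $332,600 is $22,400 into a $56,000 phase-out range, leaving 33,600/56,000 of the credit: $38,350 × 33,600/56,000 = $23,010.
Earned Income Credit: 24% of the $1,200 excess over $331,400 is $288; credit = $4,750 − $288 = $4,462.
Energy Efficiency Rebate: $332,600 is at or below the $345,100 threshold, so the full $1,400 applies.
Total: $23,010 + $4,462 + $1,400 = $28,872.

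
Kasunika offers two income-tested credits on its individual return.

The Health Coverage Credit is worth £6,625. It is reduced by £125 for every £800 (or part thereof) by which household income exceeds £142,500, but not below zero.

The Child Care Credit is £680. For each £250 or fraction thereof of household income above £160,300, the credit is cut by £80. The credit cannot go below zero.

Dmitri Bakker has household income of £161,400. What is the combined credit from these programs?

Health Coverage Credit: income exceeds £142,500 by £18,900, which is 24 full-or-partial £800 increments; reduction = 24 × £125 = £3,000, leaving £3,625.
Child Care Credit: income exceeds £160,300 by £1,100, which is 5 full-or-partial £250 increments; reduction = 5 × £80 = £400, leaving £280.
Total: £3,625 + £280 = £3,905.

£3,905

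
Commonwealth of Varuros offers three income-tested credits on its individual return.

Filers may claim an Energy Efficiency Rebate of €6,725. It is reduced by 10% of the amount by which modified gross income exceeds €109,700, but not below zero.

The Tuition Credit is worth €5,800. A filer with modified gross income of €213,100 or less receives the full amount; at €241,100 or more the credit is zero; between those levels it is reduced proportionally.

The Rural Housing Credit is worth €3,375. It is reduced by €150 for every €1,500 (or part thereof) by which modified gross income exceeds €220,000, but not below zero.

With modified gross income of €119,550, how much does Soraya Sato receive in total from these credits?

€14,915

Energy Efficiency Rebate: 10% of the €9,850 excess over €109,700 is €985; credit = €6,725 − €985 = €5,740.
Tuition Credit: €119,550 is at or below the €213,100 threshold, so the full €5,800 applies.
Rural Housing Credit: €119,550 is at or below the €220,000 threshold, so the full €3,375 applies.
Total: €5,740 + €5,800 + €3,375 = €14,915.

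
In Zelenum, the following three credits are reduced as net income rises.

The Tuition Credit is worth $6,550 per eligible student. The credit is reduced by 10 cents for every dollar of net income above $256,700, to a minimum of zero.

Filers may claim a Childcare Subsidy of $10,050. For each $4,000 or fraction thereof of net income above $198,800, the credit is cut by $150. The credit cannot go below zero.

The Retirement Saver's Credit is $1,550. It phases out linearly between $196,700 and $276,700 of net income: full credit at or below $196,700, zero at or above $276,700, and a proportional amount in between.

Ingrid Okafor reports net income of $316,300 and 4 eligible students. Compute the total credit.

$25,790

Tuition Credit: base = 4 × $6,550 = $26,200. 10% of the $59,600 excess over $256,700 is $5,960; credit = $26,200 − $5,960 = $20,240.
Childcare Subsidy: income exceeds $198,800 by $117,500, which is 30 full-or-partial $4,000 increments; reduction = 30 × $150 = $4,500, leaving $5,550.
Retirement Saver's Credit: $316,300 is at or above $276,700, so the credit is $0.
Total: $20,240 + $5,550 + $0 = $25,790.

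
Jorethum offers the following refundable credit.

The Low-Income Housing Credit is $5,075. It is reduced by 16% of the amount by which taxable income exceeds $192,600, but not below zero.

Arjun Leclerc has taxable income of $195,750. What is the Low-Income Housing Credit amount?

Low-Income Housing Credit: 16% of the $3,150 excess over $192,600 is $504; credit = $5,075 − $504 = $4,571.

$4,571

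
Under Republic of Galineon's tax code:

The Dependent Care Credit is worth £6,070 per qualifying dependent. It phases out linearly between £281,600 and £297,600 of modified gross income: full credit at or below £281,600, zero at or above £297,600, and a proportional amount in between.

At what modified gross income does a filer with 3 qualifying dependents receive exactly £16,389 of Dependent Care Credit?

Full credit = 3 × £6,070 = £18,210.
£16,389 is 16,389/18,210 of the full £18,210, so 1,821/18,210 of the £16,000 range has been used: income = £281,600 + £16,000 × 1,821/18,210 = £283,200.

£283,200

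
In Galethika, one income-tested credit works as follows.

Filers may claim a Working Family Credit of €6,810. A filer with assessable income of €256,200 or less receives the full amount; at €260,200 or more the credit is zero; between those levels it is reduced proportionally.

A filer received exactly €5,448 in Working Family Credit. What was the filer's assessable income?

€5,448 is 5,448/6,810 of the full €6,810, so 1,362/6,810 of the €4,000 range has been used: income = €256,200 + €4,000 × 1,362/6,810 = €257,000.

€257,000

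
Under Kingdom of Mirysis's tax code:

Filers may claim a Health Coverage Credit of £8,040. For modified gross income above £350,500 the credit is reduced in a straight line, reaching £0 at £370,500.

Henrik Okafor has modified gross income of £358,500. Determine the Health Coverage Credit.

Health Coverage Credit: £358,500 is £8,000 into a £20,000 phase-out range, leaving 12,000/20,000 of the credit: £8,040 × 12,000/20,000 = £4,824.

£4,824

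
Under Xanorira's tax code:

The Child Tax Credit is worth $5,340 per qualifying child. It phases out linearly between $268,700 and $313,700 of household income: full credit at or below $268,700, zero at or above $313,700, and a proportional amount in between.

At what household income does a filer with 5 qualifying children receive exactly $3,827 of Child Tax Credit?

$307,250

Full credit = 5 × $5,340 = $26,700.
$3,827 is 3,827/26,700 of the full $26,700, so 22,873/26,700 of the $45,000 range has been used: income = $268,700 + $45,000 × 22,873/26,700 = $307,250.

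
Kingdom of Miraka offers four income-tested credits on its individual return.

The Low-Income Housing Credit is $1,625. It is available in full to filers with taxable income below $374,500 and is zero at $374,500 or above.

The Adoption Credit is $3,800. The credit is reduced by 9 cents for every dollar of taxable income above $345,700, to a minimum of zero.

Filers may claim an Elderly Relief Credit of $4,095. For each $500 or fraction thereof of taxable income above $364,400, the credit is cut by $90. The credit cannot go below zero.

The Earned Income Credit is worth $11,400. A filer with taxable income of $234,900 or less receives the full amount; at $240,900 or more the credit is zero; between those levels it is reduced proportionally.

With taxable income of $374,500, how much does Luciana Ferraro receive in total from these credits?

Low-Income Housing Credit: $374,500 meets or exceeds the $374,500 cutoff, so the credit is $0.
Adoption Credit: 9% of the $28,800 excess over $345,700 is $2,592; credit = $3,800 − $2,592 = $1,208.
Elderly Relief Credit: income exceeds $364,400 by $10,100, which is 21 full-or-partial $500 increments; reduction = 21 × $90 = $1,890, leaving $2,205.
Earned Income Credit: $374,500 is at or above $240,900, so the credit is $0.
Total: $0 + $1,208 + $2,205 + $0 = $3,413.

$3,413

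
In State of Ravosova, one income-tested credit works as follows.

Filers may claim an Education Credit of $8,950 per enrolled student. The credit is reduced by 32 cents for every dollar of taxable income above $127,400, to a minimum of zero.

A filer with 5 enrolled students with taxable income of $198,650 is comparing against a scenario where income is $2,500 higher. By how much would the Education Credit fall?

$800

At $198,650 — base = 5 × $8,950 = $44,750. 32% of the $71,250 excess over $127,400 is $22,800; credit = $44,750 − $22,800 = $21,950.
At $201,150 — base = 5 × $8,950 = $44,750. 32% of the $73,750 excess over $127,400 is $23,600; credit = $44,750 − $23,600 = $21,150.
Lost: $21,950 − $21,150 = $800.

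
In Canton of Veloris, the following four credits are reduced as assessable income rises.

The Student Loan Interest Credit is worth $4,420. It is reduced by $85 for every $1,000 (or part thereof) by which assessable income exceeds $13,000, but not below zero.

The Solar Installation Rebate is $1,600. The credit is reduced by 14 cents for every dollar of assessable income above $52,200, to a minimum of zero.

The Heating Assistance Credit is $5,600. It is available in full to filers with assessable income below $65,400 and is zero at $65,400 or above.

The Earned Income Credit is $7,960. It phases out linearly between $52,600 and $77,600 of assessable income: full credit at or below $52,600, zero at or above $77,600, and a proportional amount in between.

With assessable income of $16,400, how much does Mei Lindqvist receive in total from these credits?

$19,240

Student Loan Interest Credit: income exceeds $13,000 by $3,400, which is 4 full-or-partial $1,000 increments; reduction = 4 × $85 = $340, leaving $4,080.
Solar Installation Rebate: $16,400 is at or below the $52,200 threshold, so the full $1,600 applies.
Heating Assistance Credit: $16,400 is below the $65,400 cutoff, so the full $5,600 applies.
Earned Income Credit: $16,400 is at or below the $52,600 threshold, so the full $7,960 applies.
Total: $4,080 + $1,600 + $5,600 + $7,960 = $19,240.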